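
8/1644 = 2/411 = 0.00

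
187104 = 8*23388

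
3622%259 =255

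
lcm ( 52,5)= 260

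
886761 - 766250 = 120511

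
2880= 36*80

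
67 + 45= 112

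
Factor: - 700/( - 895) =140/179 =2^2*5^1 *7^1 * 179^( - 1)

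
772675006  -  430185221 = 342489785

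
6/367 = 6/367 = 0.02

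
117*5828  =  681876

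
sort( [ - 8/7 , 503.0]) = [ - 8/7, 503.0 ] 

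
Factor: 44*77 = 3388 = 2^2*7^1*11^2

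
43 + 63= 106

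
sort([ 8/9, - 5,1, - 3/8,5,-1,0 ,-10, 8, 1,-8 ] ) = [  -  10,-8,-5, - 1,- 3/8,0, 8/9, 1, 1, 5,8]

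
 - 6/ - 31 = 6/31 = 0.19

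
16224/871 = 18+42/67=18.63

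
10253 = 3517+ 6736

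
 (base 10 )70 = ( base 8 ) 106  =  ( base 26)2I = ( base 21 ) 37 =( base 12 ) 5a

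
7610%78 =44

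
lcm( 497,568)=3976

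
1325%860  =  465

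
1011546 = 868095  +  143451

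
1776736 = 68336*26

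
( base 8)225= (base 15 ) 9E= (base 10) 149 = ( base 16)95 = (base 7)302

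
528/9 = 58+2/3 = 58.67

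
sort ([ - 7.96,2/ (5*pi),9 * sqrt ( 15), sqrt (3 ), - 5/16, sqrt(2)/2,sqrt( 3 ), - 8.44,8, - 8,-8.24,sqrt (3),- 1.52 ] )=[ - 8.44,- 8.24, - 8, - 7.96,- 1.52, - 5/16,2/(5*pi ),sqrt (2 )/2,sqrt(3), sqrt( 3),sqrt (3),8,9*sqrt( 15 ) ]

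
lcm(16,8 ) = 16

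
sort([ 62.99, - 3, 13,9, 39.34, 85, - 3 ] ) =[-3,-3, 9, 13, 39.34, 62.99,85 ]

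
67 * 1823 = 122141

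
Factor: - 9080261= - 17^1*71^1*7523^1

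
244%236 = 8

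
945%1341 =945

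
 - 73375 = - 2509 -70866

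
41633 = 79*527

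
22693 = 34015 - 11322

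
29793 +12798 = 42591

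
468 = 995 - 527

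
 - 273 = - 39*7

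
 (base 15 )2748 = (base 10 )8393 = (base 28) ajl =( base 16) 20c9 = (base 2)10000011001001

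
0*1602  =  0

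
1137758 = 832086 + 305672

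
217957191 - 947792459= -729835268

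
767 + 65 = 832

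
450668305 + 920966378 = 1371634683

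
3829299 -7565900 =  - 3736601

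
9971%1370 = 381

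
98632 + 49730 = 148362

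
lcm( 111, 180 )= 6660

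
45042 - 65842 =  - 20800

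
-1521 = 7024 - 8545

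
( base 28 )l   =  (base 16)15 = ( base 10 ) 21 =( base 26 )l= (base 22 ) L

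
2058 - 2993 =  -935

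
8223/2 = 4111+1/2  =  4111.50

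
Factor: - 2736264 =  - 2^3*3^1*23^1* 4957^1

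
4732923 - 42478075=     -  37745152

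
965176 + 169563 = 1134739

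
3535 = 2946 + 589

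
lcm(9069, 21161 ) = 63483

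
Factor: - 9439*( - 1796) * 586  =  2^3*293^1*449^1*9439^1 = 9934132184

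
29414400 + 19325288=48739688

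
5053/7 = 5053/7= 721.86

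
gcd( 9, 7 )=1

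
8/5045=8/5045 = 0.00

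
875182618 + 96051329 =971233947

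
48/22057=48/22057  =  0.00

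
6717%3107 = 503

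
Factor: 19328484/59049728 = 4832121/14762432 = 2^(-6)*3^1 * 7^1*230101^1*230663^( - 1)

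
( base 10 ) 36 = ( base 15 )26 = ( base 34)12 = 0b100100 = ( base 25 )1b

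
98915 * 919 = 90902885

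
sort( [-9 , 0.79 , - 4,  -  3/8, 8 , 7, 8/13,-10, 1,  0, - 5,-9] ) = [ - 10 , - 9 , - 9, - 5,-4 , - 3/8, 0 , 8/13,0.79,1,7,  8]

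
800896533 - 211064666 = 589831867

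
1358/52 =679/26 = 26.12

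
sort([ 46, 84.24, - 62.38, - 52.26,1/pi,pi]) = [ - 62.38, - 52.26,1/pi, pi, 46, 84.24] 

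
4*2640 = 10560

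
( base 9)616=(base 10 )501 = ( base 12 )359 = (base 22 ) 10H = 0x1F5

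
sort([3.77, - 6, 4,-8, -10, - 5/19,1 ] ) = [ - 10, - 8,  -  6 , - 5/19,1,3.77 , 4]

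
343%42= 7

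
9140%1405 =710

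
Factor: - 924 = -2^2*3^1*7^1*11^1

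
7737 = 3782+3955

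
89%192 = 89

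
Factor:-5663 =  - 7^1*809^1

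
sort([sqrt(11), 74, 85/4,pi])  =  [ pi, sqrt ( 11 ), 85/4, 74 ] 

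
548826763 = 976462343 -427635580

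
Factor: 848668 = 2^2*212167^1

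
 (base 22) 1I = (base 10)40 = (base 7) 55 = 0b101000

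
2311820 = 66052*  35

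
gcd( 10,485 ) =5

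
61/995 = 61/995= 0.06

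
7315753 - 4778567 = 2537186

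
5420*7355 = 39864100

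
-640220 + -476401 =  - 1116621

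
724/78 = 9 + 11/39 = 9.28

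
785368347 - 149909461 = 635458886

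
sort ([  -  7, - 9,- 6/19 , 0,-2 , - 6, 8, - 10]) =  [ - 10,  -  9, - 7, - 6, - 2, - 6/19, 0,8 ]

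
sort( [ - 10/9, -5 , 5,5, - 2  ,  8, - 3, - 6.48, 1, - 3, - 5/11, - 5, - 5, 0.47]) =[ - 6.48,  -  5, - 5  , - 5,-3, - 3 , - 2, - 10/9, - 5/11, 0.47, 1, 5, 5, 8]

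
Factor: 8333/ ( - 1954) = -2^(-1)*13^1*641^1*977^(-1 ) 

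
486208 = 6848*71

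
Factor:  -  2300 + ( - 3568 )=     -  2^2*3^2*163^1 = -5868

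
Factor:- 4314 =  - 2^1*3^1*719^1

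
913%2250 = 913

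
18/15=1  +  1/5 = 1.20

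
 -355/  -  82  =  355/82 = 4.33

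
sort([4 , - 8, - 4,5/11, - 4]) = [ - 8, - 4, - 4 , 5/11,4 ]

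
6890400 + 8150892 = 15041292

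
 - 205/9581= - 1 + 9376/9581 = - 0.02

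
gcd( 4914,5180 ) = 14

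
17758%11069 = 6689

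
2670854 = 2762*967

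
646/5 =129 + 1/5= 129.20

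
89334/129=29778/43= 692.51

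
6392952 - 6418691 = -25739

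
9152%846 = 692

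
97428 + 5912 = 103340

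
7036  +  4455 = 11491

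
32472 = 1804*18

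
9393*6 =56358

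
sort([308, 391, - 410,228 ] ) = [-410 , 228,308, 391]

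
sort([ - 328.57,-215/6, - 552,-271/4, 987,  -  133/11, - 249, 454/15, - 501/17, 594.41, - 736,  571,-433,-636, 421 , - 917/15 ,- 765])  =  [-765, -736,  -  636 , - 552,  -  433, - 328.57 ,-249,-271/4, - 917/15, - 215/6 , - 501/17,-133/11,  454/15, 421 , 571, 594.41,987]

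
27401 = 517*53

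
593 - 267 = 326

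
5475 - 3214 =2261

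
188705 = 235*803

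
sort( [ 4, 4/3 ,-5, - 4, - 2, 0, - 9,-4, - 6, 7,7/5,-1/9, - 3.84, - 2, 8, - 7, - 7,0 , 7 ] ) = [ - 9, - 7, - 7 , - 6, - 5, - 4,- 4, - 3.84, - 2, - 2 , - 1/9, 0 , 0, 4/3, 7/5,4, 7,  7,8]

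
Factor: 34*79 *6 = 16116= 2^2*3^1*17^1 *79^1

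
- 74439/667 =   -  112 + 265/667 = - 111.60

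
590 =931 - 341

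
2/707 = 2/707 = 0.00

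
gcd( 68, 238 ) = 34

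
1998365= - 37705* (-53)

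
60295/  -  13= -60295/13 = -4638.08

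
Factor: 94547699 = 94547699^1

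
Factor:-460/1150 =-2/5  =  -2^1*5^( - 1) 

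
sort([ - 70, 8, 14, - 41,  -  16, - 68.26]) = [ - 70, - 68.26 , - 41, - 16, 8,14]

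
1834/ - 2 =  - 917 + 0/1 = -917.00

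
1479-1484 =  - 5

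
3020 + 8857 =11877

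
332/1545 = 332/1545 = 0.21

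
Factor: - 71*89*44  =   - 278036=- 2^2 * 11^1 *71^1 * 89^1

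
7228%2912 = 1404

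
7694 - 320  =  7374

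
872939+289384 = 1162323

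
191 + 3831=4022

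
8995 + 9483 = 18478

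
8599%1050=199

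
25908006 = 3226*8031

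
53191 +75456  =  128647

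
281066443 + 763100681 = 1044167124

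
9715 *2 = 19430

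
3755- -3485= 7240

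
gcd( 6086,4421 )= 1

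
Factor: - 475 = - 5^2*19^1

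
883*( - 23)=  -  20309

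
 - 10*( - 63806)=638060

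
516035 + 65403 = 581438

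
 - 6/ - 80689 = 6/80689= 0.00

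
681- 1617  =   - 936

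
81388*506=41182328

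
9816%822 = 774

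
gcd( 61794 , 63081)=9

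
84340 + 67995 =152335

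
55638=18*3091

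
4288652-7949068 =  - 3660416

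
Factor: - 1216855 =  - 5^1*19^1*12809^1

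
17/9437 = 17/9437 = 0.00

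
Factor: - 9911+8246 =  -  3^2*5^1*37^1 = - 1665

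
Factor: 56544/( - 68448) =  - 19^1*23^( - 1) = -19/23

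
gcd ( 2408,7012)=4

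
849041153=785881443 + 63159710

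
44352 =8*5544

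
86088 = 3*28696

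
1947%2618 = 1947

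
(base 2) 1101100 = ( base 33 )39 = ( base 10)108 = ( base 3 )11000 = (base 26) 44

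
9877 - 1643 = 8234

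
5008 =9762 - 4754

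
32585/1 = 32585 = 32585.00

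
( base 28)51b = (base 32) 3RN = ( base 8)7567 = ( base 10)3959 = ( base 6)30155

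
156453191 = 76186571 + 80266620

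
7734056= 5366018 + 2368038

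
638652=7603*84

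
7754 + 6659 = 14413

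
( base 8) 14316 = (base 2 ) 1100011001110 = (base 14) 2458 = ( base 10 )6350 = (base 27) 8j5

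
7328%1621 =844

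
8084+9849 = 17933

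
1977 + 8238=10215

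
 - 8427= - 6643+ - 1784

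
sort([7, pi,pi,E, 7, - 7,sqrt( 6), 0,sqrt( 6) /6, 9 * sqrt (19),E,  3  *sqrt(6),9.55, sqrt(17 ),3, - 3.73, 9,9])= [  -  7,- 3.73, 0,sqrt(6 ) /6, sqrt (6), E,E,3,  pi,pi, sqrt(17), 7,7,3*sqrt ( 6 ),9, 9,9.55,9*sqrt( 19 )] 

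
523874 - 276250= 247624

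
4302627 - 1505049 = 2797578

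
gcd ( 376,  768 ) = 8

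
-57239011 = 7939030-65178041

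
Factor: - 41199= - 3^1*31^1 *443^1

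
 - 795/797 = - 795/797= - 1.00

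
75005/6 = 12500+5/6=12500.83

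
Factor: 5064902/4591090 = 5^( - 1) * 7^(-1 )*65587^ (- 1)*2532451^1 =2532451/2295545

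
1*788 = 788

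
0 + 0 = 0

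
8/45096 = 1/5637  =  0.00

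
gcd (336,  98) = 14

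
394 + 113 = 507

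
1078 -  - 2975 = 4053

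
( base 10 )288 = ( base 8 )440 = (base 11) 242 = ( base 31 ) 99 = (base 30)9I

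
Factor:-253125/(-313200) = 2^( - 4 )*3^1*5^3*29^( - 1 )= 375/464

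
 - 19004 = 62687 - 81691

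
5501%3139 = 2362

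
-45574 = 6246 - 51820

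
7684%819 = 313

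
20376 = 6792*3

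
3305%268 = 89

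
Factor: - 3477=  - 3^1*19^1*61^1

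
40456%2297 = 1407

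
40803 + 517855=558658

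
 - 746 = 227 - 973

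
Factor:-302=-2^1*151^1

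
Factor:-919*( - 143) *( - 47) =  - 6176599  =  -11^1 * 13^1 * 47^1*919^1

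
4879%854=609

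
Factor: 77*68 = 2^2*7^1*11^1 * 17^1  =  5236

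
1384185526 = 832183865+552001661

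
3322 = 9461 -6139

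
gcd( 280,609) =7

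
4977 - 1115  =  3862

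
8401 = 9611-1210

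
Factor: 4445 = 5^1*7^1*127^1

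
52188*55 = 2870340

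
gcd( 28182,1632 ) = 6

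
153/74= 153/74 = 2.07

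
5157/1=5157 = 5157.00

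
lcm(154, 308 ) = 308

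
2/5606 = 1/2803 = 0.00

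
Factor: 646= 2^1 * 17^1*19^1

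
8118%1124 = 250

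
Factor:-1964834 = - 2^1*109^1*9013^1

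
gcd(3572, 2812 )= 76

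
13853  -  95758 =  - 81905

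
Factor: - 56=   -2^3*7^1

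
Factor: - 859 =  - 859^1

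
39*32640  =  1272960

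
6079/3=6079/3=2026.33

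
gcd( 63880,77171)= 1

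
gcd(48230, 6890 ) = 6890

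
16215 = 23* 705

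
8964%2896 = 276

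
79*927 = 73233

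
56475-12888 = 43587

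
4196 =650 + 3546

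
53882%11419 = 8206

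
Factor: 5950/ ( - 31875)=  - 14/75 = - 2^1*3^ ( - 1)*5^( - 2) *7^1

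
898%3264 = 898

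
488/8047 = 488/8047 = 0.06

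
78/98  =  39/49 = 0.80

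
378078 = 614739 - 236661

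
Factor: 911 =911^1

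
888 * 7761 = 6891768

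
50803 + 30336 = 81139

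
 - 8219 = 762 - 8981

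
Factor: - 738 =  - 2^1*3^2 *41^1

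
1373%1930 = 1373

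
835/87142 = 835/87142 =0.01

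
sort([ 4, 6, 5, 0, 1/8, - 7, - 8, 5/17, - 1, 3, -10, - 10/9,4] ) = [ - 10, - 8, - 7, - 10/9, - 1, 0,  1/8, 5/17,  3 , 4,  4, 5, 6]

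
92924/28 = 3318 + 5/7 = 3318.71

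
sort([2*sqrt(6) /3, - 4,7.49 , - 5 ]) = [ - 5, - 4 , 2 * sqrt(6) /3,7.49 ] 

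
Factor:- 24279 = -3^1*  8093^1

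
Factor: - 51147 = - 3^2*5683^1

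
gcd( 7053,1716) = 3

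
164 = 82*2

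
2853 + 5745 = 8598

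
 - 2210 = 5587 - 7797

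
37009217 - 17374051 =19635166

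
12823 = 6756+6067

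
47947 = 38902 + 9045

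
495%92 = 35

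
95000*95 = 9025000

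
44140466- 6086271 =38054195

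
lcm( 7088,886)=7088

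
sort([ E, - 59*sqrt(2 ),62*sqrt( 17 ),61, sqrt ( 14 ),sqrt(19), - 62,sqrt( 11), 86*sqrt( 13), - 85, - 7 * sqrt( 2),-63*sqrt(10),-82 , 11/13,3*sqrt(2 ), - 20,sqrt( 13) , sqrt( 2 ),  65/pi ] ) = [ - 63*sqrt(10), - 85, -59*sqrt( 2), - 82 , - 62, - 20,  -  7*sqrt(2),11/13,sqrt(2), E,sqrt(11), sqrt( 13), sqrt ( 14 ),3*sqrt( 2 ),sqrt( 19),65/pi , 61,62*sqrt (17 ),86*sqrt(13 ) ]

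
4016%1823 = 370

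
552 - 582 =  - 30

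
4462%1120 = 1102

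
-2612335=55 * ( -47497 )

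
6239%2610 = 1019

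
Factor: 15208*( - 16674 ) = -2^4*3^1*7^1*397^1*1901^1  =  - 253578192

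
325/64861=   325/64861 = 0.01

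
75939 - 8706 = 67233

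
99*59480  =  5888520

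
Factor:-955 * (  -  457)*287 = 125256845 = 5^1*7^1*41^1*191^1*457^1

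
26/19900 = 13/9950 = 0.00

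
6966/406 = 3483/203 = 17.16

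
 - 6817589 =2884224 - 9701813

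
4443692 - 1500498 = 2943194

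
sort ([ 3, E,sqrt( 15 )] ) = [ E, 3,sqrt( 15)] 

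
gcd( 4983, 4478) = 1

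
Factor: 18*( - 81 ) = -1458 = - 2^1*3^6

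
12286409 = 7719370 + 4567039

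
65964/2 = 32982= 32982.00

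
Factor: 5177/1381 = 31^1*167^1*1381^(-1 )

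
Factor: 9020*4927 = 2^2*5^1 * 11^1*13^1*41^1  *379^1 = 44441540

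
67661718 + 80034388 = 147696106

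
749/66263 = 749/66263 = 0.01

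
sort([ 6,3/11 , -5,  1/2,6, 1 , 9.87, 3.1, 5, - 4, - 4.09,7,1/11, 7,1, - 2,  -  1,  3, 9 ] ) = [ - 5,-4.09,- 4, - 2, - 1, 1/11,3/11, 1/2,1,1,3 , 3.1,5,6,6,7,7,9,9.87]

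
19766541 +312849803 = 332616344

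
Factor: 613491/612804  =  2^ (-2)*19^1*47^1*223^( - 1)  =  893/892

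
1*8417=8417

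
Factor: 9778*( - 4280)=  - 41849840 = - 2^4*5^1*107^1  *  4889^1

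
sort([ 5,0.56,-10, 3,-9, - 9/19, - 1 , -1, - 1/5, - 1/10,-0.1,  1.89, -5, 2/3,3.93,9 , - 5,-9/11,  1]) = [ - 10,  -  9 , - 5, - 5 , - 1, - 1, - 9/11,-9/19, - 1/5,-0.1, - 1/10,0.56, 2/3,1,  1.89, 3, 3.93,5,9 ] 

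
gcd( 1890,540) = 270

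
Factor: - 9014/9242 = -4507^1*4621^(  -  1) = - 4507/4621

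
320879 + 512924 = 833803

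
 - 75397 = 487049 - 562446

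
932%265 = 137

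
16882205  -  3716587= 13165618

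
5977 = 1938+4039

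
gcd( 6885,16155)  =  45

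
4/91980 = 1/22995 =0.00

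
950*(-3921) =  - 3724950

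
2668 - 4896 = - 2228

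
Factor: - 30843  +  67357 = 36514  =  2^1*18257^1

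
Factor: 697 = 17^1*41^1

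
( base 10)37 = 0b100101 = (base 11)34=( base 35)12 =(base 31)16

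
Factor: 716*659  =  471844 = 2^2*179^1*659^1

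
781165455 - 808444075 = - 27278620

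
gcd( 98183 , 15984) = 1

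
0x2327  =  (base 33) 88N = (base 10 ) 8999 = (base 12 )525b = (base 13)4133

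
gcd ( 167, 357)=1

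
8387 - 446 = 7941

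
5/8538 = 5/8538 = 0.00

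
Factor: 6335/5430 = 7/6 = 2^( - 1)*3^( - 1) * 7^1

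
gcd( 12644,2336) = 4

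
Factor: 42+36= 2^1*3^1*13^1 = 78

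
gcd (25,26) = 1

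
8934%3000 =2934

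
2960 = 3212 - 252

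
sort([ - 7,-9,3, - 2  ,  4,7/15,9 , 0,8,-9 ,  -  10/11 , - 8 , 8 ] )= [-9, - 9, - 8, - 7, - 2, -10/11,0,7/15,3,4,  8,8,9] 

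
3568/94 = 1784/47 = 37.96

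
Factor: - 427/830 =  - 2^(-1 )*5^ ( - 1 )*7^1 * 61^1*83^( -1 )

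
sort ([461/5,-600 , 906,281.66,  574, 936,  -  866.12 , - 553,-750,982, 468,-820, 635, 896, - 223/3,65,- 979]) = [ - 979, - 866.12,-820, - 750,  -  600,-553,  -  223/3 , 65,461/5, 281.66, 468, 574 , 635,896, 906, 936, 982]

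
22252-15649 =6603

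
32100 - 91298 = - 59198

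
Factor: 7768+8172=15940  =  2^2*5^1*797^1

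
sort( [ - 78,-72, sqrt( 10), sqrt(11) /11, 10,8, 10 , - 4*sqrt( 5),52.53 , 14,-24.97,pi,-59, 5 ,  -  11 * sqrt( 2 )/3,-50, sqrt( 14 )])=[ - 78, - 72,-59, - 50, - 24.97, - 4*sqrt(5), - 11*sqrt( 2)/3, sqrt(11)/11, pi,sqrt(10 ),sqrt ( 14 ) , 5, 8, 10, 10,  14,52.53 ]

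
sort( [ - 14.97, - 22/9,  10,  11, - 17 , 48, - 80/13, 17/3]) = [ - 17, - 14.97,-80/13, - 22/9,  17/3, 10 , 11,48]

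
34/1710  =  17/855 = 0.02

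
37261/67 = 37261/67=556.13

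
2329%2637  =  2329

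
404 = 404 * 1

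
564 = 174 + 390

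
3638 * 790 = 2874020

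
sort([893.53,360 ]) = [ 360, 893.53] 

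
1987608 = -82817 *( - 24 )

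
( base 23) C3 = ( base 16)117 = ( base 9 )340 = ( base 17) G7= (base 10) 279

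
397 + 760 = 1157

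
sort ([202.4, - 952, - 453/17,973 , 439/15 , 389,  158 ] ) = [ - 952, - 453/17, 439/15,158,202.4 , 389,973] 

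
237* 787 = 186519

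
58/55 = 1 + 3/55 = 1.05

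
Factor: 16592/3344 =1037/209 = 11^(  -  1)*17^1*19^( - 1) * 61^1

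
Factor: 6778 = 2^1*3389^1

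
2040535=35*58301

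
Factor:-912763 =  - 912763^1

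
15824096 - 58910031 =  - 43085935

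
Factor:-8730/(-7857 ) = 2^1*3^( - 2)*5^1 = 10/9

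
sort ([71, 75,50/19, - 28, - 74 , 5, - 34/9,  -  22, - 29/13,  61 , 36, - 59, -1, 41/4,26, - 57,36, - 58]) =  [ - 74,  -  59, - 58, - 57, - 28,-22,-34/9, - 29/13, - 1,  50/19, 5, 41/4, 26, 36,36,  61,71,75] 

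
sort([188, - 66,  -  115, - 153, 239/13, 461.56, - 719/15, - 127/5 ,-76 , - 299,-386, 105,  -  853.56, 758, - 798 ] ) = [ - 853.56 , - 798, - 386 ,-299, - 153 , - 115, - 76, - 66, - 719/15,-127/5, 239/13, 105,188, 461.56, 758] 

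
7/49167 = 7/49167 = 0.00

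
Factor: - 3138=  - 2^1*3^1*523^1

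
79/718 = 79/718 = 0.11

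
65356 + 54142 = 119498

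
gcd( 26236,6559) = 6559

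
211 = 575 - 364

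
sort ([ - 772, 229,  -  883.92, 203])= [-883.92 , - 772,  203,229]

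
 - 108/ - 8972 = 27/2243  =  0.01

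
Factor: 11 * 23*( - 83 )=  - 20999 = - 11^1*23^1*83^1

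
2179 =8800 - 6621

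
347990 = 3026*115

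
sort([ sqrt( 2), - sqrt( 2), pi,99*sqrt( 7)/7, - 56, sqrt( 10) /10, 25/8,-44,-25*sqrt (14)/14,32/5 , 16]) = [ - 56,- 44,  -  25*sqrt (14)/14, -sqrt( 2 ), sqrt( 10)/10, sqrt(2 ),25/8, pi, 32/5, 16, 99 * sqrt( 7) /7] 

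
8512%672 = 448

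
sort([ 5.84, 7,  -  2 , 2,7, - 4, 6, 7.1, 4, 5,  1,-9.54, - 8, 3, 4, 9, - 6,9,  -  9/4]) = [-9.54, - 8, - 6,  -  4,- 9/4 , - 2, 1,2, 3, 4, 4,  5,  5.84, 6,7,  7, 7.1, 9,9 ]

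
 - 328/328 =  - 1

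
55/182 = 55/182 = 0.30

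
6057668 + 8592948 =14650616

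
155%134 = 21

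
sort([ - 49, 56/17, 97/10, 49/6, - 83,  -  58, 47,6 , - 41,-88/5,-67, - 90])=[ - 90,- 83 , - 67, - 58,-49  , - 41, - 88/5,56/17, 6, 49/6, 97/10, 47 ] 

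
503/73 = 6 + 65/73 = 6.89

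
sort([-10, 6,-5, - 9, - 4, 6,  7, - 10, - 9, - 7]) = [ - 10, - 10, - 9, - 9 , - 7, - 5, - 4,6  ,  6, 7]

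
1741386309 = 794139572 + 947246737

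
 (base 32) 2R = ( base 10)91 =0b1011011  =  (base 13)70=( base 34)2n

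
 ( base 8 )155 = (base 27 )41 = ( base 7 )214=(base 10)109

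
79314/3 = 26438= 26438.00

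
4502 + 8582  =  13084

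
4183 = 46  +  4137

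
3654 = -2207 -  - 5861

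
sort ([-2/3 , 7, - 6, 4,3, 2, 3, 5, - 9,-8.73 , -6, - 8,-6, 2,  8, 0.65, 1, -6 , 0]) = [  -  9, -8.73,- 8,-6,-6, - 6, -6, - 2/3, 0, 0.65 , 1, 2,2,3 , 3, 4,5, 7 , 8] 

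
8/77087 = 8/77087 = 0.00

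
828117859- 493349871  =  334767988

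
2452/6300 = 613/1575 = 0.39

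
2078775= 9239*225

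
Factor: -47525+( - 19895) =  - 67420 = - 2^2 *5^1 *3371^1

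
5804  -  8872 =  - 3068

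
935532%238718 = 219378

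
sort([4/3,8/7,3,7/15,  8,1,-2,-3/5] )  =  [-2,-3/5,7/15, 1, 8/7,4/3,3, 8]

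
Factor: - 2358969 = -3^1*139^1*5657^1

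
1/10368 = 1/10368 = 0.00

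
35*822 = 28770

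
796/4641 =796/4641  =  0.17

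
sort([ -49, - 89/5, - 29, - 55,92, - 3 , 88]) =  [ - 55 ,-49,-29, - 89/5, -3 , 88, 92 ] 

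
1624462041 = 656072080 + 968389961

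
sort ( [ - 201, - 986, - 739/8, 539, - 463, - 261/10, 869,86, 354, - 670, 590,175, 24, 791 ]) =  [ - 986 , - 670, - 463, - 201,-739/8,-261/10,24,86, 175,354, 539,590, 791, 869]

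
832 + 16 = 848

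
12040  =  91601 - 79561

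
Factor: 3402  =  2^1*3^5*7^1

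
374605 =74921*5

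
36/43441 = 36/43441 = 0.00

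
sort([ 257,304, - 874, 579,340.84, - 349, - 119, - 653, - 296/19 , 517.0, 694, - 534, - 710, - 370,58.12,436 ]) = [ - 874, - 710, - 653, - 534,-370,-349,  -  119, - 296/19, 58.12,257,304, 340.84, 436, 517.0,579,694]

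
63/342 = 7/38= 0.18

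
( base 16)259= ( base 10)601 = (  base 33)I7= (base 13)373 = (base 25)O1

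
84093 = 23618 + 60475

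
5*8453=42265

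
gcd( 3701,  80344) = 1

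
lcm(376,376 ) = 376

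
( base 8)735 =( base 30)FR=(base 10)477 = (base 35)dm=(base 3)122200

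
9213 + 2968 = 12181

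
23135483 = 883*26201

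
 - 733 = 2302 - 3035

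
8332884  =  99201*84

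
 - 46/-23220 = 23/11610  =  0.00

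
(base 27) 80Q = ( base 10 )5858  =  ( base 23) B1G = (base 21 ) d5k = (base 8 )13342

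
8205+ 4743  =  12948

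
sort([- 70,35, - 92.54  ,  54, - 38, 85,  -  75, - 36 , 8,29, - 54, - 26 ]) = [  -  92.54,-75, - 70,-54  , - 38, - 36 , - 26, 8, 29,  35, 54,85]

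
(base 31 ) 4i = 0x8E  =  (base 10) 142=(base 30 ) 4m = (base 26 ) 5C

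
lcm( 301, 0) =0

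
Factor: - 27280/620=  -2^2*11^1 = - 44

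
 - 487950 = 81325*(-6) 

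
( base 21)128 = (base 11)407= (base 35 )e1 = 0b111101011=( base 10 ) 491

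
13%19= 13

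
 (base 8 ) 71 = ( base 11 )52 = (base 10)57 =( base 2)111001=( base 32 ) 1p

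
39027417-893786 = 38133631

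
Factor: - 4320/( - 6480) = 2/3 =2^1 * 3^( - 1 ) 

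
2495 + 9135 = 11630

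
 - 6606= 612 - 7218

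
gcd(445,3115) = 445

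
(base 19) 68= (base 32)3q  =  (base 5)442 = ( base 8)172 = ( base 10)122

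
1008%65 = 33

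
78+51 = 129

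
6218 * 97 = 603146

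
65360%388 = 176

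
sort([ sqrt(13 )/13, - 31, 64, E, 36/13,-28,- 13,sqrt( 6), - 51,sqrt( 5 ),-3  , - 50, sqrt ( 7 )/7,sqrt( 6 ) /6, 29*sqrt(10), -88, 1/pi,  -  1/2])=[ - 88, - 51, - 50, - 31, - 28, - 13, - 3, - 1/2 , sqrt( 13)/13,1/pi,sqrt(7 ) /7,sqrt( 6 ) /6,sqrt(5 ),  sqrt (6 ) , E,  36/13, 64,29*sqrt( 10) ] 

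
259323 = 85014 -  - 174309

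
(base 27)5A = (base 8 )221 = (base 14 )a5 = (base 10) 145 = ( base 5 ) 1040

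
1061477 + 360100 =1421577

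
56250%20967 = 14316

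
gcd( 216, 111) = 3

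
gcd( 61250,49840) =70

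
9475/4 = 2368 + 3/4 = 2368.75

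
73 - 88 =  - 15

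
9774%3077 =543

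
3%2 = 1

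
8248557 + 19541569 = 27790126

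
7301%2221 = 638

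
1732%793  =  146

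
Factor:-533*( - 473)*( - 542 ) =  -2^1*11^1 * 13^1*41^1 * 43^1 * 271^1 = - 136643078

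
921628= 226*4078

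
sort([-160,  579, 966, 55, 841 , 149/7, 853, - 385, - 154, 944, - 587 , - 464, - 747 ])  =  [ - 747, - 587, - 464 , - 385, -160,  -  154,149/7, 55,579 , 841, 853, 944,  966] 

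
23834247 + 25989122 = 49823369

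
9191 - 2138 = 7053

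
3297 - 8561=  - 5264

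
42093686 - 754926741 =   -  712833055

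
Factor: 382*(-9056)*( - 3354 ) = 2^7 * 3^1*13^1*43^1*191^1*283^1  =  11602800768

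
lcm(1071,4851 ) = 82467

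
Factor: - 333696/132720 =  - 88/35= -2^3 *5^( - 1 )*7^ ( - 1 )*11^1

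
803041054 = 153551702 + 649489352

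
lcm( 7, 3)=21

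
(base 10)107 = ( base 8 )153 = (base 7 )212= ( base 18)5h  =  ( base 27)3Q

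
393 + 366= 759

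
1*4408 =4408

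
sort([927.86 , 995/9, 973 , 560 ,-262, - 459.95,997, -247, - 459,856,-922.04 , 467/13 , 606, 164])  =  [-922.04,-459.95,-459, - 262 , - 247,467/13, 995/9,164,560, 606,856, 927.86,973,997]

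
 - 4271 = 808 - 5079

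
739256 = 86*8596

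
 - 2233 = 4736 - 6969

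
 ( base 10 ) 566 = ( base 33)h5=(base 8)1066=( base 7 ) 1436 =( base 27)KQ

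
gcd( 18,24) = 6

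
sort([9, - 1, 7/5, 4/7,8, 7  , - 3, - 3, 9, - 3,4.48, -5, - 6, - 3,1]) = [  -  6,  -  5, - 3, - 3, - 3, - 3,-1, 4/7,1,7/5,4.48,7,8,9, 9]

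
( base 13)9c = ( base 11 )108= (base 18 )73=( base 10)129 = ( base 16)81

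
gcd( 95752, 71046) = 2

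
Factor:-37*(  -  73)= 2701 = 37^1*73^1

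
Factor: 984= 2^3*  3^1*41^1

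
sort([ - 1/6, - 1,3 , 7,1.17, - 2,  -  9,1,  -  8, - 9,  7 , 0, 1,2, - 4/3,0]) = [-9,  -  9 , - 8, - 2, - 4/3, - 1,  -  1/6,0,0, 1,1,1.17,  2,3,7,7 ] 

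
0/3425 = 0  =  0.00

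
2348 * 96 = 225408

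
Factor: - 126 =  - 2^1*3^2*7^1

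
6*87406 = 524436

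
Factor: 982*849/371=833718/371 = 2^1*3^1*7^( - 1 ) * 53^(-1 )*283^1*491^1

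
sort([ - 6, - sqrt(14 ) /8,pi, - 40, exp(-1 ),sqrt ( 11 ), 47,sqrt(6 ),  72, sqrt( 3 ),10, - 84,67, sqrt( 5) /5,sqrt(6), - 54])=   [- 84, - 54, - 40 , - 6, - sqrt(14 )/8, exp( - 1),sqrt( 5) /5, sqrt( 3 ),  sqrt( 6 ), sqrt ( 6 ), pi , sqrt( 11), 10, 47,67, 72]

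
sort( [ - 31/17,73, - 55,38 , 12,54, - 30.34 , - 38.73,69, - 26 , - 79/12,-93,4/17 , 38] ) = [ - 93,-55, - 38.73, - 30.34, - 26, - 79/12 , - 31/17, 4/17,12,  38,38,54,69,73]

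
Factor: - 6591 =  - 3^1*13^3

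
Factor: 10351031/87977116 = 2^(  -  2 )*23^(-1 )*67^1*154493^1*956273^( - 1 ) 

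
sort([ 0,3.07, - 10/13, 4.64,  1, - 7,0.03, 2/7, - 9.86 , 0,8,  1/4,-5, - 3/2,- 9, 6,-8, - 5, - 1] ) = [ - 9.86, - 9, - 8, - 7, - 5,  -  5,  -  3/2, - 1, - 10/13 , 0,0,0.03,  1/4, 2/7, 1,3.07, 4.64,6, 8] 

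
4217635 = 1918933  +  2298702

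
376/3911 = 376/3911 = 0.10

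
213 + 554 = 767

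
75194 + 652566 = 727760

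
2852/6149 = 2852/6149 = 0.46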